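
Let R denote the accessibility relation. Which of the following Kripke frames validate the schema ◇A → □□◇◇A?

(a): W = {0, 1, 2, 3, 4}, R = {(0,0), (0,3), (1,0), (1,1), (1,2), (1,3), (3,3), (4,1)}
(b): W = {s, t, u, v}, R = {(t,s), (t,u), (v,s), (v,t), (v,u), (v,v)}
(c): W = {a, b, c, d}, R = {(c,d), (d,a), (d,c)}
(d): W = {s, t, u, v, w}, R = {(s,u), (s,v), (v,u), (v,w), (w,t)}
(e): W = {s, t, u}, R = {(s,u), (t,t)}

The schema corresponds to a generalized confluence (Geach) condition: ∀x ∀y ∀z ((xRy ∧ xR²z) → ∃w (y = w ∧ zR²w)).
(a): fails — 0R0, 0R²3 but no w with 0=w and 3R²w.
(b): fails — vRs, vR²s but no w with s=w and sR²w.
(c): fails — cRd, cR²a but no w with d=w and aR²w.
(d): fails — sRu, sR²u but no w* with u=w* and uR²w*.
(e): condition met.
Valid on: (e).

(e)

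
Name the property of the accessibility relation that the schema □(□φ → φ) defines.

Suppose □(□φ→φ) is valid. Take Rxy and set V(φ)={w : Ryw}. Then at y, □φ holds; since □(□φ→φ) at x, □φ→φ at y, so φ at y, i.e. Ryy.

Shift-reflexivity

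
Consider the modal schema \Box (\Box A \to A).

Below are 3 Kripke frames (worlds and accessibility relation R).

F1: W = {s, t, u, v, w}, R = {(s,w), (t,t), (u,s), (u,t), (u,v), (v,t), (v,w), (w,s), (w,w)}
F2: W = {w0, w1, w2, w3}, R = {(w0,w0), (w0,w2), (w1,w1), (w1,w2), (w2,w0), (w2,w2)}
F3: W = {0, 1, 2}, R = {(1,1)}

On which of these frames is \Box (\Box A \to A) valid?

This is the axiom for shift-reflexivity; its first-order frame correspondent is \forall x \forall y (Rxy \to Ryy).
F1: fails — Ruv but not Rvv.
F2: condition met.
F3: condition met.
Valid on: F2, F3.

F2, F3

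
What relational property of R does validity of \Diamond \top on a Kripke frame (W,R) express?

Seriality

◇⊤ holds at w iff w has a successor, so frame-validity of ◇⊤ is exactly seriality. Equivalently via □r → ◇r:
Suppose □r→◇r is valid. At any x set V(r)=W. Then □r at x, so ◇r at x, so x has a successor.
The converse is a direct semantic check.
Frame condition: \forall x \exists y Rxy.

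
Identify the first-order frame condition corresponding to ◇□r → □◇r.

convergence

Suppose ◇□r→□◇r is valid. Take Rxy, Rxz and set V(r)={w : Ryw}. Then □r at y so ◇□r at x, so □◇r at x, so ◇r at z, giving w with Rzw and Ryw.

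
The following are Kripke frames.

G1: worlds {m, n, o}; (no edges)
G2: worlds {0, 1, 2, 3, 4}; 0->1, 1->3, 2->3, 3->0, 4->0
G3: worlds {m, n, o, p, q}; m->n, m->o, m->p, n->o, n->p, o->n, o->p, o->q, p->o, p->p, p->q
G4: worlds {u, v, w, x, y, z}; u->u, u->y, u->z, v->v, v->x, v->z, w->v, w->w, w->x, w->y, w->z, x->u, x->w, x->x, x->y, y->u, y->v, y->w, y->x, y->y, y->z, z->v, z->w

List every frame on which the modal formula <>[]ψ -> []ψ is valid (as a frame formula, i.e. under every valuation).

G1

This is the axiom for the Euclidean property; its first-order frame correspondent is forall x forall y forall z (Rxy & Rxz -> Ryz).
G1: satisfies the condition.
G2: fails — R01 and R01 but not R11.
G3: fails — Rmo and Rmo but not Roo.
G4: fails — Ruz and Ruu but not Rzu.
Valid on: G1.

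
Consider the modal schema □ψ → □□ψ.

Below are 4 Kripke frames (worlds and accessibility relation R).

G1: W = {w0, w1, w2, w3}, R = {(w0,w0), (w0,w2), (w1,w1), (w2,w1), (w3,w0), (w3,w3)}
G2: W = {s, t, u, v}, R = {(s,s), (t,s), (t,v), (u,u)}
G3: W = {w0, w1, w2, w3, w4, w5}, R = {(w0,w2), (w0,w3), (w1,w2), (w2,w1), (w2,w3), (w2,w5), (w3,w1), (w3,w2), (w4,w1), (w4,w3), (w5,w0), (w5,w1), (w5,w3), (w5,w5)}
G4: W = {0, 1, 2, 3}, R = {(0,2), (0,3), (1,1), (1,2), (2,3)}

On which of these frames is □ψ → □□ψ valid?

The schema corresponds to transitivity: ∀x ∀y ∀z (Rxy ∧ Ryz → Rxz).
G1: fails — Rw3w0 and Rw0w2 but not Rw3w2.
G2: holds.
G3: fails — Rw1w2 and Rw2w5 but not Rw1w5.
G4: fails — R12 and R23 but not R13.

G2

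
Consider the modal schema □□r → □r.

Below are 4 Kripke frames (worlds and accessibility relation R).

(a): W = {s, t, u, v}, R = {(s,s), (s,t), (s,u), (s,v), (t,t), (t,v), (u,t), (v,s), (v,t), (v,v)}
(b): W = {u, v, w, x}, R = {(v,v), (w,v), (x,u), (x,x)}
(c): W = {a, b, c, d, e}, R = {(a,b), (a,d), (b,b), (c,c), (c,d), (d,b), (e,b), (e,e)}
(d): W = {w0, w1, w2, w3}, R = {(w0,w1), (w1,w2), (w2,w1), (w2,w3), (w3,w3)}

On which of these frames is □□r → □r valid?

(a), (b)

This is the axiom for density; its first-order frame correspondent is ∀x ∀y (Rxy → ∃z (Rxz ∧ Rzy)).
(a): holds.
(b): holds.
(c): fails — Rad but no z with Raz and Rzd.
(d): fails — Rw1w2 but no z with Rw1z and Rzw2.
Valid on: (a), (b).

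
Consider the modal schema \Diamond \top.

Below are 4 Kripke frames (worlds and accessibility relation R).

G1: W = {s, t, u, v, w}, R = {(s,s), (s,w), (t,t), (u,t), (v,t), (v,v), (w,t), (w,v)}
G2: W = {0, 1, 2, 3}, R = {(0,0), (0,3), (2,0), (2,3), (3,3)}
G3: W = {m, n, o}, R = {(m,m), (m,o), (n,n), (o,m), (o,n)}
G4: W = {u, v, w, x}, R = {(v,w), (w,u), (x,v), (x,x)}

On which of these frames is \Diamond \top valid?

G1, G3

This is the axiom for seriality; its first-order frame correspondent is \forall x \exists y Rxy.
G1: holds.
G2: fails — world 1 has no successor.
G3: holds.
G4: fails — world u has no successor.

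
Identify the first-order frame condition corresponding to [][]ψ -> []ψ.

Suppose □□ψ→□ψ is valid. Take Rxy and set V(ψ)={w : xR²w}. Then □□ψ at x, so □ψ at x, so ψ at y, i.e. ∃z(Rxz∧Rzy).

density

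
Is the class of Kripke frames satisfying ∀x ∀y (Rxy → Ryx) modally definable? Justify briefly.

Yes: it is symmetry, defined by the B schema p → □◇p.

Yes, by p → □◇p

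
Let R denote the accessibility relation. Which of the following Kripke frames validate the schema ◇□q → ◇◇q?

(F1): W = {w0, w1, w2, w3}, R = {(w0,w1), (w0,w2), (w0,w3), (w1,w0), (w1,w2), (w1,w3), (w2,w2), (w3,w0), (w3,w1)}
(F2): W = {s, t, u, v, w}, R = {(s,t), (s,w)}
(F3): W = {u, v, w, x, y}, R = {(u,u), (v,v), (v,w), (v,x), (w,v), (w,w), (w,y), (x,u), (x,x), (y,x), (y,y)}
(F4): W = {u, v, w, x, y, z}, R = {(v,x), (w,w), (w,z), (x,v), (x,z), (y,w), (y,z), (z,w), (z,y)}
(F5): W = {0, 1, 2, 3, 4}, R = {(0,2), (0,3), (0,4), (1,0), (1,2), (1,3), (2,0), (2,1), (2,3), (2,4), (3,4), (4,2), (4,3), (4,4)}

The schema corresponds to a generalized confluence (Geach) condition: ∀x ∀y (xRy → ∃w (yRw ∧ xR²w)).
(F1): satisfies the condition.
(F2): fails — sRt but no w* with tRw* and sR²w*.
(F3): satisfies the condition.
(F4): satisfies the condition.
(F5): satisfies the condition.
Valid on: (F1), (F3), (F4), (F5).

(F1), (F3), (F4), (F5)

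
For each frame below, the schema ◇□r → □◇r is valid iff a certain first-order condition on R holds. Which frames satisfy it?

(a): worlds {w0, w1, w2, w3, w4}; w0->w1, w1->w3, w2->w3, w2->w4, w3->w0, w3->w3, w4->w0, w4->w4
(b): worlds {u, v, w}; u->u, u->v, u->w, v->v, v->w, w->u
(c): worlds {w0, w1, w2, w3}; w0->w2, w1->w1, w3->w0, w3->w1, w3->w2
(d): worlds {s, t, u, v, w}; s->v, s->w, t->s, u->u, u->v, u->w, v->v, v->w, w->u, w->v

This is the axiom for convergence; its first-order frame correspondent is ∀x ∀y ∀z (Rxy ∧ Rxz → ∃w (Ryw ∧ Rzw)).
(a): fails — Rw3w0 and Rw3w3 but w0 and w3 have no common successor.
(b): fails — Ruv and Ruw but v and w have no common successor.
(c): fails — Rw0w2 and Rw0w2 but w2 and w2 have no common successor.
(d): ✓.
Valid on: (d).

(d)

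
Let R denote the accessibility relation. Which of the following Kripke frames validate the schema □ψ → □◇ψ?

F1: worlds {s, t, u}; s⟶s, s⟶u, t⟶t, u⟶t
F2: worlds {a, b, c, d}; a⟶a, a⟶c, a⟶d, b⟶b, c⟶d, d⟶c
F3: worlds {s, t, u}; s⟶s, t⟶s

Frame correspondent (Sahlqvist): ∀x ∀z (xRz → ∃w (xRw ∧ zRw)) — i.e. a generalized confluence (Geach) condition.
F1: fails — sRu but no w with sRw and uRw.
F2: fails — cRd but no w with cRw and dRw.
F3: satisfies the condition.
Valid on: F3.

F3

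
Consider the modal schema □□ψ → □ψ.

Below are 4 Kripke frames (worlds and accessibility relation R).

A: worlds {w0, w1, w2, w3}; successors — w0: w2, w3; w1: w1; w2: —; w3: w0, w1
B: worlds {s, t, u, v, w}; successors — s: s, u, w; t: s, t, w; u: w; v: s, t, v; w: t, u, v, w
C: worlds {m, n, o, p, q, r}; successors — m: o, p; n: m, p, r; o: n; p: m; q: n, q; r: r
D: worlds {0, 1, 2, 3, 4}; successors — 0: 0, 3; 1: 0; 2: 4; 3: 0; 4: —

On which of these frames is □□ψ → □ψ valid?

B

Frame correspondent (Sahlqvist): ∀x ∀y (Rxy → ∃z (Rxz ∧ Rzy)) — i.e. density.
A: fails — Rw3w0 but no z with Rw3z and Rzw0.
B: holds.
C: fails — Ron but no z with Roz and Rzn.
D: fails — R24 but no z with R2z and Rz4.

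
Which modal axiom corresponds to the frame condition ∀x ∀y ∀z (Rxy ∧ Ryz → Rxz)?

□p → □□p

This is transitivity; the standard corresponding axiom is 4: □p → □□p.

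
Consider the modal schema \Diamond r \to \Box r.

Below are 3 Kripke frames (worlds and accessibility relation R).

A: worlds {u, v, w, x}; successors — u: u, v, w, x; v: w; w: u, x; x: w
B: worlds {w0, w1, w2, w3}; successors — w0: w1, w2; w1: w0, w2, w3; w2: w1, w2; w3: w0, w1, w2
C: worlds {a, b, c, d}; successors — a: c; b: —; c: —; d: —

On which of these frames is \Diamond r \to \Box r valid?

C

Frame correspondent (Sahlqvist): \forall x \forall y \forall z (Rxy \wedge Rxz \to y = z) — i.e. partial functionality.
A: fails — u sees both u and v.
B: fails — w0 sees both w1 and w2.
C: ✓.
Valid on: C.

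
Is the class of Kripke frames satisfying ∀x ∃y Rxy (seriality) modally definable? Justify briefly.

Definable; □q → ◇q defines it

The condition is seriality. A defining modal formula is □q → ◇q.
Suppose □q→◇q is valid. At any x set V(q)=W. Then □q at x, so ◇q at x, so x has a successor.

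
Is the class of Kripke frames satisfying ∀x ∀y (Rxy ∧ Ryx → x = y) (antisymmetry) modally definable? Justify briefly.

No — not modally definable

Any modally definable frame class is closed under surjective bounded morphisms.
The 4-cycle (worlds 0,1,2,3 with 0→1→2→3→0) is antisymmetric. Sending even-indexed worlds to a and odd-indexed worlds to b is a surjective bounded morphism onto the two-world frame with a↔b, which is not antisymmetric.
So no modal formula (or set of formulas) defines exactly the antisymmetric frames.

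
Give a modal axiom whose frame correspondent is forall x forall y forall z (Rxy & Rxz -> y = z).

The condition is partial functionality. The CD schema ◇q → □q defines it.
Suppose ◇q→□q is valid. Take Rxy, Rxz and set V(q)={y}. Then ◇q at x, so □q at x, so q at z, i.e. z=y.

◇q → □q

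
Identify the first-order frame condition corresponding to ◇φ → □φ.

Partial functionality

Suppose ◇φ→□φ is valid. Take Rxy, Rxz and set V(φ)={y}. Then ◇φ at x, so □φ at x, so φ at z, i.e. z=y.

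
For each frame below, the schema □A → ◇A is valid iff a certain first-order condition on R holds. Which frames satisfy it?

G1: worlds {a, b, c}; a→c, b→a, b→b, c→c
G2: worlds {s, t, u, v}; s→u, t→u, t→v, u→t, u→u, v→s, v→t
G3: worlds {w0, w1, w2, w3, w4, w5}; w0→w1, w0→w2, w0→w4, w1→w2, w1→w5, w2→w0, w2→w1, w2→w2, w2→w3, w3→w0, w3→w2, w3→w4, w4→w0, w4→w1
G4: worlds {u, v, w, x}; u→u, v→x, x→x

The schema corresponds to seriality: ∀x ∃y Rxy.
G1: condition met.
G2: condition met.
G3: fails — world w5 has no successor.
G4: fails — world w has no successor.
Valid on: G1, G2.

G1, G2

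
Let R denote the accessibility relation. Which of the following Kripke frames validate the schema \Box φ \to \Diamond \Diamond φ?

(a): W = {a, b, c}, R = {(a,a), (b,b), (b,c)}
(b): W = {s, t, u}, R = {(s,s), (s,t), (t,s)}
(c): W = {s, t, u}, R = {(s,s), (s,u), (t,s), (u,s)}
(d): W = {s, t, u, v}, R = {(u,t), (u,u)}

This is the axiom for a generalized confluence (Geach) condition; its first-order frame correspondent is \forall x \exists w (xRw \wedge x R^2 w).
(a): fails — at c but no w with cRw and cR²w.
(b): fails — at u but no w with uRw and uR²w.
(c): ✓.
(d): fails — at s but no w with sRw and sR²w.
Valid on: (c).

(c)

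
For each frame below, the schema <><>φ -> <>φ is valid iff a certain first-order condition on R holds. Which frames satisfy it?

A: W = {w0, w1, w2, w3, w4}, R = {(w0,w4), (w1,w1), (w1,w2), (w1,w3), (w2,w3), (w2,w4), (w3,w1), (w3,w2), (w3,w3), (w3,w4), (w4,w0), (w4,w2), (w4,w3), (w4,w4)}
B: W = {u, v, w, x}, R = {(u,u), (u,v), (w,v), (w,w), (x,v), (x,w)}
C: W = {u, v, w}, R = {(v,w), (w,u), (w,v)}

This is the axiom for transitivity; its first-order frame correspondent is forall x forall y forall z (Rxy & Ryz -> Rxz).
A: fails — Rw1w2 and Rw2w4 but not Rw1w4.
B: holds.
C: fails — Rwv and Rvw but not Rww.
Valid on: B.

B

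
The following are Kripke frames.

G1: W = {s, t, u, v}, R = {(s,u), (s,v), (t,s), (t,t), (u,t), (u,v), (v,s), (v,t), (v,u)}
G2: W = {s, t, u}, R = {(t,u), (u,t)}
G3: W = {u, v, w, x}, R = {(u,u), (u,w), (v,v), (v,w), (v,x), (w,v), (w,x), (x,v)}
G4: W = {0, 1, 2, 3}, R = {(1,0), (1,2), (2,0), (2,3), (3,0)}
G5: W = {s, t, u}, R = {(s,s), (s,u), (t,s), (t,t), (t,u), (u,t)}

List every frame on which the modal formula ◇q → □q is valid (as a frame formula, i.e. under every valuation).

G2

The schema corresponds to partial functionality: ∀x ∀y ∀z (Rxy ∧ Rxz → y = z).
G1: fails — s sees both u and v.
G2: holds.
G3: fails — u sees both u and w.
G4: fails — 1 sees both 0 and 2.
G5: fails — s sees both s and u.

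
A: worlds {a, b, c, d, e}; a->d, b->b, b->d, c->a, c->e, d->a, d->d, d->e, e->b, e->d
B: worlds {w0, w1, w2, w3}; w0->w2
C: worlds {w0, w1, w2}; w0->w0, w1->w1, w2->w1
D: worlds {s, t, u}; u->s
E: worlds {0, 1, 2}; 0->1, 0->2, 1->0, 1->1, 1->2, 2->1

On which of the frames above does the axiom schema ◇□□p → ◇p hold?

The schema corresponds to a generalized confluence (Geach) condition: ∀x ∀y (xRy → ∃w (yR²w ∧ xRw)).
A: ✓.
B: fails — w0Rw2 but no w with w2R²w and w0Rw.
C: ✓.
D: fails — uRs but no w with sR²w and uRw.
E: ✓.

A, C, E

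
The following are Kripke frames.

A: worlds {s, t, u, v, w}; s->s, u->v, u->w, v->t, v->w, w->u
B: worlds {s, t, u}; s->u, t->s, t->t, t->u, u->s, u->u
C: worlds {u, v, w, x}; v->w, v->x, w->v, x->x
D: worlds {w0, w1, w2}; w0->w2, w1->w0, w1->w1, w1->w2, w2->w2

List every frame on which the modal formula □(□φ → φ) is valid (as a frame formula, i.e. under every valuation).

none

Frame correspondent (Sahlqvist): ∀x ∀y (Rxy → Ryy) — i.e. shift-reflexivity.
A: fails — Ruv but not Rvv.
B: fails — Rus but not Rss.
C: fails — Rwv but not Rvv.
D: fails — Rw1w0 but not Rw0w0.
Valid on no frame.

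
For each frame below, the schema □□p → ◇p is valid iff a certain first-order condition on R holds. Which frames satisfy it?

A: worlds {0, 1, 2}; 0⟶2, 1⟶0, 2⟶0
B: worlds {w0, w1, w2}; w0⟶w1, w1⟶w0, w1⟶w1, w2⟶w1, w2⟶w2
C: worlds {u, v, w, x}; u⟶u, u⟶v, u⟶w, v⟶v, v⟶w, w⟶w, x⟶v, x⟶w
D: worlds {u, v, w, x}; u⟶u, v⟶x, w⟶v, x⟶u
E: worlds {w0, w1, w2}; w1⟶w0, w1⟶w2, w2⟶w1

B, C

The schema corresponds to a generalized confluence (Geach) condition: ∀x ∃w (xR²w ∧ xRw).
A: fails — at 0 but no w with 0R²w and 0Rw.
B: ✓.
C: ✓.
D: fails — at v but no t with vR²t and vRt.
E: fails — at w0 but no w with w0R²w and w0Rw.
Valid on: B, C.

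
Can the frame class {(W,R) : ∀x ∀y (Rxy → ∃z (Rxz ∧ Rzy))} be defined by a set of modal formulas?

This is a Sahlqvist condition; the C4 axiom □□r → □r defines it.

Yes — defined by □□r → □r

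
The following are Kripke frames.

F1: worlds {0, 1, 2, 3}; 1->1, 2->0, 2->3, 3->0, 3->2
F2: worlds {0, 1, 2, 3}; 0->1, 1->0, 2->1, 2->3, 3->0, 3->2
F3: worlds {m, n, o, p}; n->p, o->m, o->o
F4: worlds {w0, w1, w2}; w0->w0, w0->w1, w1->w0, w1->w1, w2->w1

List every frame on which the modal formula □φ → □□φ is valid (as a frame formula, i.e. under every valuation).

F3

Frame correspondent (Sahlqvist): ∀x ∀y ∀z (Rxy ∧ Ryz → Rxz) — i.e. transitivity.
F1: fails — R32 and R23 but not R33.
F2: fails — R10 and R01 but not R11.
F3: satisfies the condition.
F4: fails — Rw2w1 and Rw1w0 but not Rw2w0.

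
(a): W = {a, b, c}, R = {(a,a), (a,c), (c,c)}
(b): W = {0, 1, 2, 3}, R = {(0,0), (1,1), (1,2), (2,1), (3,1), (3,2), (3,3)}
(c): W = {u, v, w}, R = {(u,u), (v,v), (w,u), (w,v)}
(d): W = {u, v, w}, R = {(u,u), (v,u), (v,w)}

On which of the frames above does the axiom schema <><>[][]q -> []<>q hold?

The schema corresponds to a generalized confluence (Geach) condition: forall x forall y forall z ((x R^2 y & xRz) -> exists w (y R^2 w & zRw)).
(a): holds.
(b): holds.
(c): fails — wR²u, wRv but no t with uR²t and vRt.
(d): fails — vR²u, vRw but no t with uR²t and wRt.

(a), (b)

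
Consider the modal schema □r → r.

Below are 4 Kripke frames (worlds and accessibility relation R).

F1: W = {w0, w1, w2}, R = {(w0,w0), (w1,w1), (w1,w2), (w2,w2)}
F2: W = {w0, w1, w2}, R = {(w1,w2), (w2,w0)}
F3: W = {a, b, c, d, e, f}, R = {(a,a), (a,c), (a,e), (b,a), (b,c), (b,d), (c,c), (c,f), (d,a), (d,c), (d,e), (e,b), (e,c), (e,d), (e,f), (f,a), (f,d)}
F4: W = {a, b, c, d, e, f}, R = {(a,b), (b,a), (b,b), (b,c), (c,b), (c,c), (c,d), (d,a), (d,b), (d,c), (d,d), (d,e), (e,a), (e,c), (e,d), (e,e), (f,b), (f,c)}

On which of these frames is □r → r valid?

The schema corresponds to reflexivity: ∀x Rxx.
F1: ✓.
F2: fails — world w0 does not see itself.
F3: fails — world b does not see itself.
F4: fails — world a does not see itself.

F1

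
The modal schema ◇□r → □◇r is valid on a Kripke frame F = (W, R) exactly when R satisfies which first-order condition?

convergence

Suppose ◇□r→□◇r is valid. Take Rxy, Rxz and set V(r)={w : Ryw}. Then □r at y so ◇□r at x, so □◇r at x, so ◇r at z, giving w with Rzw and Ryw.
Conversely, on a frame with convergence the schema holds at every world under every valuation.
Frame condition: ∀x ∀y ∀z (Rxy ∧ Rxz → ∃w (Ryw ∧ Rzw)).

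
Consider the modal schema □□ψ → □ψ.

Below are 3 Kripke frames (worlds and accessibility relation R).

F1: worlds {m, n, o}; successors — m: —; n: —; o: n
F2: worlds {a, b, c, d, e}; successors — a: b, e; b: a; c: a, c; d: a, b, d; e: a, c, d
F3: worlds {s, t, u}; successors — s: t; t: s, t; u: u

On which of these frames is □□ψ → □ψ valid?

F3

Frame correspondent (Sahlqvist): ∀x ∀y (Rxy → ∃z (Rxz ∧ Rzy)) — i.e. density.
F1: fails — Ron but no z with Roz and Rzn.
F2: fails — Rab but no z with Raz and Rzb.
F3: holds.
Valid on: F3.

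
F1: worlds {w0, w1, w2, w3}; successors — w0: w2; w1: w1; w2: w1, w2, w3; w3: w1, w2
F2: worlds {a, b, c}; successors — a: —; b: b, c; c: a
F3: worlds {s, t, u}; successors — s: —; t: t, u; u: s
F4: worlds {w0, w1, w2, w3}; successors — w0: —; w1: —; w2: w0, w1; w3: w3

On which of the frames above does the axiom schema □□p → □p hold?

The schema corresponds to density: ∀x ∀y (Rxy → ∃z (Rxz ∧ Rzy)).
F1: holds.
F2: fails — Rca but no z with Rcz and Rza.
F3: fails — Rus but no z with Ruz and Rzs.
F4: fails — Rw2w0 but no z with Rw2z and Rzw0.

F1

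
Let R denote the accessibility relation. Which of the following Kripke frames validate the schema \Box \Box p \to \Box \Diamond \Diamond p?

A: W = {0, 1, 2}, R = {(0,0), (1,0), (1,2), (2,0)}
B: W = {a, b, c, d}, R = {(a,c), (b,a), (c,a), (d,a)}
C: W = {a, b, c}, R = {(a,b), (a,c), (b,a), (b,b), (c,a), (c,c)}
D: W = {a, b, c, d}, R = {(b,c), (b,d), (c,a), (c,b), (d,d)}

The schema corresponds to a generalized confluence (Geach) condition: \forall x \forall z (xRz \to \exists w (x R^2 w \wedge z R^2 w)).
A: ✓.
B: fails — aRc but no w with aR²w and cR²w.
C: ✓.
D: fails — cRa but no w with cR²w and aR²w.
Valid on: A, C.

A, C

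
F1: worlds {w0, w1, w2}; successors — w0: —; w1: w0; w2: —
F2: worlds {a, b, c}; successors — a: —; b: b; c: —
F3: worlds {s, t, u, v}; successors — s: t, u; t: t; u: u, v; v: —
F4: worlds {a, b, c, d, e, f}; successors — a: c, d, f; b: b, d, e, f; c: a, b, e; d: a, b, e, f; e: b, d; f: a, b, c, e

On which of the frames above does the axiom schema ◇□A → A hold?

The schema corresponds to symmetry: ∀x ∀y (Rxy → Ryx).
F1: fails — Rw1w0 but not Rw0w1.
F2: condition met.
F3: fails — Ruv but not Rvu.
F4: fails — Rdf but not Rfd.
Valid on: F2.

F2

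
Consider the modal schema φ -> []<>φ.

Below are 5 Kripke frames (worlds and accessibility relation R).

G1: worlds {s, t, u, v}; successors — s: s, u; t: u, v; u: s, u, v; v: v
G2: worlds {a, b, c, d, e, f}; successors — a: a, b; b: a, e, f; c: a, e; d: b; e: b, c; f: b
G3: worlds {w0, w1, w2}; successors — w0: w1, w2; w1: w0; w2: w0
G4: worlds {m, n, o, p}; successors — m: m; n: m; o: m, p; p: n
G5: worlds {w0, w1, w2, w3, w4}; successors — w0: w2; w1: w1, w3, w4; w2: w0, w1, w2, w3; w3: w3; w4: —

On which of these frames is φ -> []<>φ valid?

This is the axiom for symmetry; its first-order frame correspondent is forall x forall y (Rxy -> Ryx).
G1: fails — Ruv but not Rvu.
G2: fails — Rdb but not Rbd.
G3: holds.
G4: fails — Rom but not Rmo.
G5: fails — Rw1w3 but not Rw3w1.

G3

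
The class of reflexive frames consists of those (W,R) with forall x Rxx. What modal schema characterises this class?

The condition is reflexivity. The T schema □p → p defines it.
Suppose □p→p is valid. At any x set V(p)={w : Rxw}. Then □p holds at x, so p holds at x, i.e. Rxx.

□p → p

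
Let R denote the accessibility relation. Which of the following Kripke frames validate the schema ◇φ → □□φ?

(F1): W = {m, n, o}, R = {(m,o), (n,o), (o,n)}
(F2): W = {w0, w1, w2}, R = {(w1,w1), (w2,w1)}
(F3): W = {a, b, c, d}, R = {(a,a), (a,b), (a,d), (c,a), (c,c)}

(F2)

Frame correspondent (Sahlqvist): ∀x ∀y ∀z ((xRy ∧ xR²z) → ∃w (y = w ∧ z = w)) — i.e. a generalized confluence (Geach) condition.
(F1): fails — mRo, mR²n but o ≠ n.
(F2): satisfies the condition.
(F3): fails — aRa, aR²b but a ≠ b.
Valid on: (F2).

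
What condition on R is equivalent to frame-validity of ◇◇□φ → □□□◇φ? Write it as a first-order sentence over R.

∀x ∀y ∀z ((xR²y ∧ xR³z) → ∃w (yRw ∧ zRw))

This is a Sahlqvist (Geach-type) schema ◇^2□^1φ → □^3◇^1φ.
Minimal-valuation argument: fix x; take any y with xR^2y and any z with xR^3z. Set V(φ) to the set of worlds R-reachable from y in exactly 1 step. Then □^1φ holds at y, so the antecedent holds at x; validity forces ◇^1φ at z, giving a w with zR^1w and yR^1w.
First-order correspondent: ∀x ∀y ∀z ((xR²y ∧ xR³z) → ∃w (yRw ∧ zRw)).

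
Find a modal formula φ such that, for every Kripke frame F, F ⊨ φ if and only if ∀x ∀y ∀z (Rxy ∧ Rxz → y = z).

◇q → □q

A defining formula is ◇q → □q (the CD axiom).
Suppose ◇q→□q is valid. Take Rxy, Rxz and set V(q)={y}. Then ◇q at x, so □q at x, so q at z, i.e. z=y.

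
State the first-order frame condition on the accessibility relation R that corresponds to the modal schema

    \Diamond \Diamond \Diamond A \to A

\forall x \forall y (x R^3 y \to \exists w (y = w \wedge x = w))

This is a Sahlqvist (Geach-type) schema ◇^3□^0A → □^0◇^0A.
Minimal-valuation argument: fix x; take any y with xR^3y and any z with xR^0z. Set V(A) to the set of worlds R-reachable from y in exactly 0 steps. Then □^0A holds at y, so the antecedent holds at x; validity forces ◇^0A at z, giving a w with zR^0w and yR^0w.
First-order correspondent: \forall x \forall y (x R^3 y \to \exists w (y = w \wedge x = w)).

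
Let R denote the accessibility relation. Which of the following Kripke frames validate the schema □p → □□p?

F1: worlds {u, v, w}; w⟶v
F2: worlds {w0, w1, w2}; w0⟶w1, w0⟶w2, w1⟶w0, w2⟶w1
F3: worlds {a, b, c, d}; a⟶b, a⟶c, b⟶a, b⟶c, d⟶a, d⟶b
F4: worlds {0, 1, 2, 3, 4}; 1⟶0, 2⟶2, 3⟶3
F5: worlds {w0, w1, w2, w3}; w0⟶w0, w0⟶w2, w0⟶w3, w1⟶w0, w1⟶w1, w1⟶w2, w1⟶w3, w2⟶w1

This is the axiom for transitivity; its first-order frame correspondent is ∀x ∀y ∀z (Rxy ∧ Ryz → Rxz).
F1: condition met.
F2: fails — Rw0w1 and Rw1w0 but not Rw0w0.
F3: fails — Rab and Rba but not Raa.
F4: condition met.
F5: fails — Rw0w2 and Rw2w1 but not Rw0w1.

F1, F4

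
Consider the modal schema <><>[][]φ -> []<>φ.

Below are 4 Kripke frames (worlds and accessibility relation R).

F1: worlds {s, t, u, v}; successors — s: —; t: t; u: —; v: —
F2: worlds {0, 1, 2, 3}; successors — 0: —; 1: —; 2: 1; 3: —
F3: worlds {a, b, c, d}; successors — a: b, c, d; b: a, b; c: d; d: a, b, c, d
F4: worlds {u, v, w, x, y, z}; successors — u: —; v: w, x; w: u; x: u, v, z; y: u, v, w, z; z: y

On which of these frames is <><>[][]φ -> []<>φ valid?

This is the axiom for a generalized confluence (Geach) condition; its first-order frame correspondent is forall x forall y forall z ((x R^2 y & xRz) -> exists w (y R^2 w & zRw)).
F1: satisfies the condition.
F2: satisfies the condition.
F3: satisfies the condition.
F4: fails — vR²u, vRw but no t with uR²t and wRt.

F1, F2, F3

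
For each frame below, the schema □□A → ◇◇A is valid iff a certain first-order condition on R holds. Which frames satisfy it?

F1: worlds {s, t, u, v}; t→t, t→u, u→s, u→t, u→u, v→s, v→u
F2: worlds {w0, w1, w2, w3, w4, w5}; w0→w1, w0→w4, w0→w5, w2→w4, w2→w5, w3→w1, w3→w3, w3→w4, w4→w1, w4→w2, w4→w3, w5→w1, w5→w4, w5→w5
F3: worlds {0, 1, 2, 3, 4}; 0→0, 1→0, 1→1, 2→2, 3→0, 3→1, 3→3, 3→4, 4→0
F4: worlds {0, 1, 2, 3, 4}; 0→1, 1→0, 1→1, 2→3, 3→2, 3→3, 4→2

The schema corresponds to a generalized confluence (Geach) condition: ∀x ∃w (xR²w ∧ xR²w).
F1: fails — at s but no w with sR²w and sR²w.
F2: fails — at w1 but no w with w1R²w and w1R²w.
F3: condition met.
F4: condition met.
Valid on: F3, F4.

F3, F4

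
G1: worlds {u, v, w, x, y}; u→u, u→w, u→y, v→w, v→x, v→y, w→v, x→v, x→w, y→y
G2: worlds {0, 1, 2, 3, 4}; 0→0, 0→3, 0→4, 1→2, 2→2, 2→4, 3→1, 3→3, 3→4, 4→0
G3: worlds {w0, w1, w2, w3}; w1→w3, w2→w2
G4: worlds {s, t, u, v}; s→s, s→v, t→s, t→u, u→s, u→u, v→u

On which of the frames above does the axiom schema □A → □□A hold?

G3

Frame correspondent (Sahlqvist): ∀x ∀y ∀z (Rxy ∧ Ryz → Rxz) — i.e. transitivity.
G1: fails — Ruw and Rwv but not Ruv.
G2: fails — R34 and R40 but not R30.
G3: holds.
G4: fails — Rus and Rsv but not Ruv.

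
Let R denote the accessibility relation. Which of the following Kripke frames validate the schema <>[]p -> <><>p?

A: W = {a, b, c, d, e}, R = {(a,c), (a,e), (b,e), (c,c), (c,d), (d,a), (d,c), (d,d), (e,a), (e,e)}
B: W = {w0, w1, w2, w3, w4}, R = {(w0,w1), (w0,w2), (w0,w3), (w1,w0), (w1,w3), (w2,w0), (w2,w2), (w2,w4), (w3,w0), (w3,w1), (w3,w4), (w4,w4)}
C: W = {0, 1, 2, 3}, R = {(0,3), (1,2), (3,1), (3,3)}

Frame correspondent (Sahlqvist): forall x forall y (xRy -> exists w (yRw & x R^2 w)) — i.e. a generalized confluence (Geach) condition.
A: condition met.
B: condition met.
C: fails — 1R2 but no w with 2Rw and 1R²w.

A, B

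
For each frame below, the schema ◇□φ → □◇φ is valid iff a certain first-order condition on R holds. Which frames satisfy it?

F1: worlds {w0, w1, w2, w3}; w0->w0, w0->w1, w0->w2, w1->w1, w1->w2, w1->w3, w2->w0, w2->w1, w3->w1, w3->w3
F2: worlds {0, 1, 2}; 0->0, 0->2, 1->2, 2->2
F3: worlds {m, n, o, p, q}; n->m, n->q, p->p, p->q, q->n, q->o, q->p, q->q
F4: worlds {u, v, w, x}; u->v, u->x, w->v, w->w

F1, F2

This is the axiom for convergence; its first-order frame correspondent is ∀x ∀y ∀z (Rxy ∧ Rxz → ∃w (Ryw ∧ Rzw)).
F1: ✓.
F2: ✓.
F3: fails — Rnq and Rnm but q and m have no common successor.
F4: fails — Ruv and Ruv but v and v have no common successor.
Valid on: F1, F2.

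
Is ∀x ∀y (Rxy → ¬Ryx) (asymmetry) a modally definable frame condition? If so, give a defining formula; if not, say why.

Not definable by any modal formula

If a class were modally definable it would be closed under surjective bounded morphisms (Goldblatt–Thomason).
The 4-cycle (worlds 0,1,2,3 with 0→1→2→3→0) is asymmetric. Mapping every world to a single reflexive point • is a surjective bounded morphism, and the reflexive point is not asymmetric (R•• but asymmetry requires ¬R••).
So the class is not modally definable.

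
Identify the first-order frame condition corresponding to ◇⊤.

◇⊤ holds at w iff w has a successor, so frame-validity of ◇⊤ is exactly seriality. Equivalently via □φ → ◇φ:
Suppose □φ→◇φ is valid. At any x set V(φ)=W. Then □φ at x, so ◇φ at x, so x has a successor.

Seriality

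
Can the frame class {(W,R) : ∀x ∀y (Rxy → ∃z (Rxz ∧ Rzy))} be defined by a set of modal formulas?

Yes, by □□p → □p

This is a Sahlqvist condition; the C4 axiom □□p → □p defines it.
Suppose □□p→□p is valid. Take Rxy and set V(p)={w : xR²w}. Then □□p at x, so □p at x, so p at y, i.e. ∃z(Rxz∧Rzy).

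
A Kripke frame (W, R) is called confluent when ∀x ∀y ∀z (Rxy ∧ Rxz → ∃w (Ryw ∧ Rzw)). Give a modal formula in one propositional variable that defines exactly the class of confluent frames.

◇□r → □◇r

The condition is convergence. The .2 schema ◇□r → □◇r defines it.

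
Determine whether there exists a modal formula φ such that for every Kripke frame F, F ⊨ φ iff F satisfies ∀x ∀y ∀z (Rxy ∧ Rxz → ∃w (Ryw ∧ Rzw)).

Definable; ◇□p → □◇p defines it

The condition is convergence. A defining modal formula is ◇□p → □◇p.
Suppose ◇□p→□◇p is valid. Take Rxy, Rxz and set V(p)={w : Ryw}. Then □p at y so ◇□p at x, so □◇p at x, so ◇p at z, giving w with Rzw and Ryw.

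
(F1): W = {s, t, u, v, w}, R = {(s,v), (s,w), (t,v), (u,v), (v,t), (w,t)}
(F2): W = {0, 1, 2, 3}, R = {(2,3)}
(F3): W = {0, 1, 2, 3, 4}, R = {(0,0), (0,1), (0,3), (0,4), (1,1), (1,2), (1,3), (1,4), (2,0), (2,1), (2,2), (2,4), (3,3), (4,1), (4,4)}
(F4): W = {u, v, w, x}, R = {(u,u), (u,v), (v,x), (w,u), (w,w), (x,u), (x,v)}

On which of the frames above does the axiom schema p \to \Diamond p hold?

The schema corresponds to reflexivity: \forall x Rxx.
(F1): fails — world s does not see itself.
(F2): fails — world 0 does not see itself.
(F3): holds.
(F4): fails — world v does not see itself.

(F3)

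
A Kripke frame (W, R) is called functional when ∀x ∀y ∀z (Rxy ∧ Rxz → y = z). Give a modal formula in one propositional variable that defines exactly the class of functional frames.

This is partial functionality; the standard corresponding axiom is CD: ◇q → □q.
Suppose ◇q→□q is valid. Take Rxy, Rxz and set V(q)={y}. Then ◇q at x, so □q at x, so q at z, i.e. z=y.

◇q → □q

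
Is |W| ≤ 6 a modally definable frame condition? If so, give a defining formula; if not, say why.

Modal frame validity is preserved under disjoint unions.
Any modal formula valid on each of 7 disjoint one-world frames is valid on their disjoint union (validity is preserved under disjoint unions). Each one-world frame has |W|=1≤6, but the union has |W|=7.
So no modal formula (or set of formulas) defines exactly the |W|≤6 frames.

Not modally definable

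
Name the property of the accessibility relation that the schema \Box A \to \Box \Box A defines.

transitivity: \forall x \forall y \forall z (Rxy \wedge Ryz \to Rxz)

Suppose □A→□□A is valid. Take Rxy, Ryz and set V(A)={w : Rxw}. Then □A at x, so □□A at x, so □A at y, so A at z, i.e. Rxz.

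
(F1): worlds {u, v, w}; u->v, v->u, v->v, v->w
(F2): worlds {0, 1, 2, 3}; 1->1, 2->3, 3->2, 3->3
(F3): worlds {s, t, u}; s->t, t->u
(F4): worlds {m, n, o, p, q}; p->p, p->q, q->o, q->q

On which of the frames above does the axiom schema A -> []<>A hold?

This is the axiom for symmetry; its first-order frame correspondent is forall x forall y (Rxy -> Ryx).
(F1): fails — Rvw but not Rwv.
(F2): satisfies the condition.
(F3): fails — Rtu but not Rut.
(F4): fails — Rqo but not Roq.
Valid on: (F2).

(F2)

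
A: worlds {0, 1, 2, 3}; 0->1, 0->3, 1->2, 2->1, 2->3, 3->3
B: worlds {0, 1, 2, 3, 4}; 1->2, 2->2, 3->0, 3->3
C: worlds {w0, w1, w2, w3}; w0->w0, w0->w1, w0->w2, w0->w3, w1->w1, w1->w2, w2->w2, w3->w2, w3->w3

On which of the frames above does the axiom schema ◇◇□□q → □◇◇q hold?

This is the axiom for a generalized confluence (Geach) condition; its first-order frame correspondent is ∀x ∀y ∀z ((xR²y ∧ xRz) → ∃w (yR²w ∧ zR²w)).
A: condition met.
B: fails — 3R²0, 3R0 but no w with 0R²w and 0R²w.
C: condition met.
Valid on: A, C.

A, C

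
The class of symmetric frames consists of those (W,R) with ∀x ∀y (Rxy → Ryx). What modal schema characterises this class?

s → □◇s

This is symmetry; the standard corresponding axiom is B: s → □◇s.
Suppose s→□◇s is valid. Take Rxy and set V(s)={x}. Then s at x, so □◇s at x, so ◇s at y, so some z with Ryz has s; z=x, i.e. Ryx.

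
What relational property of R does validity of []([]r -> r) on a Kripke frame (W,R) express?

shift-reflexivity: forall x forall y (Rxy -> Ryy)

Suppose □(□r→r) is valid. Take Rxy and set V(r)={w : Ryw}. Then at y, □r holds; since □(□r→r) at x, □r→r at y, so r at y, i.e. Ryy.
Conversely, on a frame with shift-reflexivity the schema holds at every world under every valuation.
So the correspondent is shift-reflexivity.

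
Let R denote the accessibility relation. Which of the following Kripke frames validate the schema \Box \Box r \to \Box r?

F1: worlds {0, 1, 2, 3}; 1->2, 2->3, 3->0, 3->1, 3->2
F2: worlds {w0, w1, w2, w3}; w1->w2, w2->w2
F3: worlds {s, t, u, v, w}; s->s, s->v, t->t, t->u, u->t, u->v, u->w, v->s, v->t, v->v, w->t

This is the axiom for density; its first-order frame correspondent is \forall x \forall y (Rxy \to \exists z (Rxz \wedge Rzy)).
F1: fails — R31 but no z with R3z and Rz1.
F2: satisfies the condition.
F3: fails — Ruw but no z with Ruz and Rzw.
Valid on: F2.

F2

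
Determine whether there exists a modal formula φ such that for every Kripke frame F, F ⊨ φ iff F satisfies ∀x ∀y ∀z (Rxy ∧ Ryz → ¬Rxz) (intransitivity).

Not definable by any modal formula

Any modally definable frame class is closed under surjective bounded morphisms.
The 3-cycle (worlds a,b,c with a→b→c→a) is intransitive. Mapping every world to a single reflexive point • is a surjective bounded morphism; the reflexive point is not intransitive (R••∧R•• but R••).
So no modal formula (or set of formulas) defines exactly the intransitive frames.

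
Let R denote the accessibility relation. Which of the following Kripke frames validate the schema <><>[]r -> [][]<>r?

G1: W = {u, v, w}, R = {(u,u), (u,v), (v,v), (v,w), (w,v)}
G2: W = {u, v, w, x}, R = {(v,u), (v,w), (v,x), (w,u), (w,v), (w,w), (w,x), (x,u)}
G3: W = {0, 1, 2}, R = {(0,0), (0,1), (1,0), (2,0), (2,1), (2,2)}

The schema corresponds to a generalized confluence (Geach) condition: forall x forall y forall z ((x R^2 y & x R^2 z) -> exists w (yRw & zRw)).
G1: satisfies the condition.
G2: fails — vR²u, vR²u but no t with uRt and uRt.
G3: satisfies the condition.
Valid on: G1, G3.

G1, G3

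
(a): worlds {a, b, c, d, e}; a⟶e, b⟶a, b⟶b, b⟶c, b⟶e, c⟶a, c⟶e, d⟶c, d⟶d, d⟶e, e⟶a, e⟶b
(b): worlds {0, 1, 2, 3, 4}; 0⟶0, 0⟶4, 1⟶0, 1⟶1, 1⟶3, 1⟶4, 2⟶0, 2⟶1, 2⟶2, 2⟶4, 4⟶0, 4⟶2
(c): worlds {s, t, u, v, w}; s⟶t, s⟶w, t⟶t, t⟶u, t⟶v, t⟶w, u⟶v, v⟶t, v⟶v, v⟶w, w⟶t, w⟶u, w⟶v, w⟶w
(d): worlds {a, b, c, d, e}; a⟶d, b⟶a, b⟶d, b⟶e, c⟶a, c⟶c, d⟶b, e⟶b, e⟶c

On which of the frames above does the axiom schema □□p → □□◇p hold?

(c)

The schema corresponds to a generalized confluence (Geach) condition: ∀x ∀z (xR²z → ∃w (xR²w ∧ zRw)).
(a): fails — aR²a but no w with aR²w and aRw.
(b): fails — 1R²3 but no w with 1R²w and 3Rw.
(c): ✓.
(d): fails — aR²b but no w with aR²w and bRw.
Valid on: (c).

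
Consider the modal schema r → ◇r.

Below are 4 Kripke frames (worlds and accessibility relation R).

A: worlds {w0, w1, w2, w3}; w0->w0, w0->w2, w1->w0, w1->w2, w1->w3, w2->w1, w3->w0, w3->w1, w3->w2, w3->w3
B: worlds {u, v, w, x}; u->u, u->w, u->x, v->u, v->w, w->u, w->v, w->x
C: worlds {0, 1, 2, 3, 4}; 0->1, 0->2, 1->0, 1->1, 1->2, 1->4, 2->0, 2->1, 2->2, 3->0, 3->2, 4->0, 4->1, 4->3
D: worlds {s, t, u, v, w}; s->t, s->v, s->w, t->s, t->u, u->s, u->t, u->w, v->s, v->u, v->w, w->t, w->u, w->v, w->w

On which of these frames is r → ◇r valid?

none

The schema corresponds to reflexivity: ∀x Rxx.
A: fails — world w1 does not see itself.
B: fails — world v does not see itself.
C: fails — world 0 does not see itself.
D: fails — world s does not see itself.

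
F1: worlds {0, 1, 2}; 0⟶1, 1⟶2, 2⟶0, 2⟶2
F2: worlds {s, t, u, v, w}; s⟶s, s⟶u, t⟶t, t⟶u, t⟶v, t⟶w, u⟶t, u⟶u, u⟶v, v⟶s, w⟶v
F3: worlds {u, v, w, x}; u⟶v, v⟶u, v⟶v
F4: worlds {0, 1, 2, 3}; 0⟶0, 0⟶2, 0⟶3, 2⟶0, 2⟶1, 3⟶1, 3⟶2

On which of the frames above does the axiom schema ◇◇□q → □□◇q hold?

F3

Frame correspondent (Sahlqvist): ∀x ∀y ∀z ((xR²y ∧ xR²z) → ∃w (yRw ∧ zRw)) — i.e. a generalized confluence (Geach) condition.
F1: fails — 1R²0, 1R²2 but no w with 0Rw and 2Rw.
F2: fails — sR²t, sR²v but no w* with tRw* and vRw*.
F3: holds.
F4: fails — 0R²0, 0R²1 but no w with 0Rw and 1Rw.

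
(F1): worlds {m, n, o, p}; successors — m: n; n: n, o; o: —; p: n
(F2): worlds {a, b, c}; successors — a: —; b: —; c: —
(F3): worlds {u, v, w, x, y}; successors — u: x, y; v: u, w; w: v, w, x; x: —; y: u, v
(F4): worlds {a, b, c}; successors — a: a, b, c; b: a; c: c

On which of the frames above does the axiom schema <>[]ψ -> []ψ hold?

The schema corresponds to a generalized confluence (Geach) condition: forall x forall y forall z ((xRy & xRz) -> exists w (yRw & z = w)).
(F1): fails — nRo, nRn but no w with oRw and n=w.
(F2): condition met.
(F3): fails — uRx, uRx but no t with xRt and x=t.
(F4): fails — aRb, aRb but no w with bRw and b=w.
Valid on: (F2).

(F2)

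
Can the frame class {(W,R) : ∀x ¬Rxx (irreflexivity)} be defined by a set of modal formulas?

Not modally definable

Any modally definable frame class is closed under surjective bounded morphisms.
The 5-cycle (worlds s,t,u,v,w with s→t→u→v→w→s) is irreflexive, and the map sending every world to a single reflexive point • is a surjective bounded morphism (forth: every edge maps to (•,•); back: every world has a successor). So any modal formula valid on the 5-cycle is also valid on the reflexive point, which is not irreflexive.
So no modal formula (or set of formulas) defines exactly the irreflexive frames.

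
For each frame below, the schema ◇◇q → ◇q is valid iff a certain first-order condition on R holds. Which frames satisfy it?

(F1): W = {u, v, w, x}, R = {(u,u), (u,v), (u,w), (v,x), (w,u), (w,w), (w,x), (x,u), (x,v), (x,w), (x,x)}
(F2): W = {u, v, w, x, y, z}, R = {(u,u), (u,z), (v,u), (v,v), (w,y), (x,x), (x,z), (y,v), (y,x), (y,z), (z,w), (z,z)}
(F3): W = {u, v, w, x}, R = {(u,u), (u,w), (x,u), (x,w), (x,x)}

Frame correspondent (Sahlqvist): ∀x ∀y ∀z (Rxy ∧ Ryz → Rxz) — i.e. transitivity.
(F1): fails — Ruv and Rvx but not Rux.
(F2): fails — Ruz and Rzw but not Ruw.
(F3): satisfies the condition.
Valid on: (F3).

(F3)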